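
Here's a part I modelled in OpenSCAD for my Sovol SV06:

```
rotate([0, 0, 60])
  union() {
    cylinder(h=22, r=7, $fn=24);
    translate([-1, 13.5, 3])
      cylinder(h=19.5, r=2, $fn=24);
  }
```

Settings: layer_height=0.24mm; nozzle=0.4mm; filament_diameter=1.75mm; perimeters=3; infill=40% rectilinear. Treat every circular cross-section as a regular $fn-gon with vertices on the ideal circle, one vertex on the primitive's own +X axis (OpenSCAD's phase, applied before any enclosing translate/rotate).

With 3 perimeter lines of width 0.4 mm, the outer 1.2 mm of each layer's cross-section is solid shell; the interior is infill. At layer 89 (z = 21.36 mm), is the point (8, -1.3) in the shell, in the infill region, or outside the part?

outside

At z = 21.36 mm: the cylinder: section is a regular 24-gon, circumradius r=7; the r=2 cylinder at (-1, 13.5) gives a regular 24-gon of circumradius 2 (constant along its height); Taking the union: the 2 present regions are separate (no shared area or edge), so areas and boundary lengths simply add and each stays a separate island — 2 connected regions; (rotated 60° about Z; rotation is an isometry so areas/perimeters/island counts are preserved). Overall, the cross-section has 2 separate islands. Undo the 60° rotation: the query point maps to (2.874, -7.578) in the un-rotated model frame. The nearest boundary edge runs (3.50, -6.06)→(1.81, -6.76); distance from the point to it = 1.16 mm. The point is not inside any of the regions above, so it lies outside the cross-section (1.16 mm from the nearest boundary).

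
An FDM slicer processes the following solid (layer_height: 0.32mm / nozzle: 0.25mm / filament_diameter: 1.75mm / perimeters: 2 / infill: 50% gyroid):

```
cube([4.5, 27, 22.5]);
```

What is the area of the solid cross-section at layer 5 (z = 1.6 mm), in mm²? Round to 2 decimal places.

121.50 mm²

At z = 1.6 mm: the cube (footprint 4.5×27) is included at this height (area 121.50 mm²). Overall, the cross-section is a single solid region. Net area = 121.50 mm².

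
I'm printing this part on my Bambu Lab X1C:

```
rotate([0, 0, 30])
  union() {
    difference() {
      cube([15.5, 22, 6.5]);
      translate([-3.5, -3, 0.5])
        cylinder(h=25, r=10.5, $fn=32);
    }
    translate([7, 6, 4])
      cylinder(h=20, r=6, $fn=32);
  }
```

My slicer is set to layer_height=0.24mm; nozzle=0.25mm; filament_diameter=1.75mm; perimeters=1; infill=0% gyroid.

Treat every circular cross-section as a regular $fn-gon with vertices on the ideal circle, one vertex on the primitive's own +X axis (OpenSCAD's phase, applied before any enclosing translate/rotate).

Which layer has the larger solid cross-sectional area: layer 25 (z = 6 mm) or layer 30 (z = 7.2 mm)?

Layer 25 (z = 6): the cube is present — its section is the full 15.5×22 rectangle (area 341.00 mm²); the r=10.5 cylinder at (-3.5, -3) contributes a regular 32-gon of circumradius 10.5 (area = (32/2)·10.500²·sin(360°/32) = 344.14 mm²); Subtracting the remaining from the first: starting from the 15.5×22 cube (341.00 mm²), the r=10.5 cylinder at (-3.5, -3) partially overlaps it — only the 29.64 mm² overlap (of its 344.14 mm²) is removed, clipping the outline — area = 311.36 mm²; the r=6 cylinder at (7, 6) gives a regular 32-gon of circumradius 6 (constant along its height) (area = (32/2)·6.000²·sin(360°/32) = 112.37 mm²); Combining (union): the regions partially overlap — summed areas 423.73 mm² minus the doubly-counted overlap 97.32 mm² gives 326.42 mm² — area = 326.42 mm²; (whole slice rotated 30° about Z — lengths, areas and connectivity unchanged). So its area = 326.42 mm². Layer 30 (z = 7.2): the cube is not intersected at this z (z outside [0, 6.5]); the r=10.5 cylinder at (-3.5, -3) gives a regular 32-gon of circumradius 10.5 (constant along its height) (area = (32/2)·10.500²·sin(360°/32) = 344.14 mm²); Taking the first minus the rest: the first operand is absent here, so nothing remains; the cylinder at (7, 6): section is a regular 32-gon, circumradius r=6 (area = (32/2)·6.000²·sin(360°/32) = 112.37 mm²); Taking the union: only the r=6 cylinder at (7, 6) is present, so the union is just that shape — area = 112.37 mm²; (whole slice rotated 30° about Z — lengths, areas and connectivity unchanged). So its area = 112.37 mm². Layer 25 is larger (326.42 vs 112.37 mm²).

layer 25 (z = 6 mm)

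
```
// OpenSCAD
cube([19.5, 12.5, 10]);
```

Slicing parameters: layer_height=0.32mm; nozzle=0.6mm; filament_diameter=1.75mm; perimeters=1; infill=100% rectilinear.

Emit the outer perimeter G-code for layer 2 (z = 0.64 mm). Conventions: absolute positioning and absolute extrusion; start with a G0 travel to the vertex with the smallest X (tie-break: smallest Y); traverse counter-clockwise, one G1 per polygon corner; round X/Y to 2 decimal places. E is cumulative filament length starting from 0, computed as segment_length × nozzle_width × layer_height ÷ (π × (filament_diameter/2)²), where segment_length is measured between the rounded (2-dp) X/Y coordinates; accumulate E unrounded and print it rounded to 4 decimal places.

G0 X0.00 Y0.00 Z0.64
G1 X19.50 Y0.00 E1.5566
G1 X19.50 Y12.50 E2.5544
G1 X0.00 Y12.50 E4.1110
G1 X0.00 Y0.00 E5.1088

At z = 0.64 mm: the 19.5×12.5 cube contributes its full rectangle. The outline is a single polygon with 4 vertices. Extrusion per mm of travel: 0.6 × 0.32 / (π × 0.875²) = 0.079824. Accumulating E over each segment gives final E = 5.1088.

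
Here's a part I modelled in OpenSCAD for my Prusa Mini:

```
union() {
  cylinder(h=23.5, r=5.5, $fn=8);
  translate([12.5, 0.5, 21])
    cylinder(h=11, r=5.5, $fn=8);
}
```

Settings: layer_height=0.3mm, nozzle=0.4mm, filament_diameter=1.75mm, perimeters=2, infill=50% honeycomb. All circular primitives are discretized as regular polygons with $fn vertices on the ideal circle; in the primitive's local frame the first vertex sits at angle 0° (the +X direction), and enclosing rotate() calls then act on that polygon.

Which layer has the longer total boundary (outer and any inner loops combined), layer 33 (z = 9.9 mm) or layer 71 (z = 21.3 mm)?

Layer 33 (z = 9.9): the r=5.5 cylinder gives a regular 8-gon of circumradius 5.5 (constant along its height) (perimeter = 2·8·5.500·sin(180°/8) = 33.68 mm); the cylinder at (12.5, 0.5) is not intersected at this z (z outside [21, 32]); Combining (union): only the r=5.5 cylinder is present, so the union is just that shape — boundary = 33.68 mm. So its perimeter = 33.68 mm. Layer 71 (z = 21.3): the r=5.5 cylinder contributes a regular 8-gon of circumradius 5.5 (perimeter = 2·8·5.500·sin(180°/8) = 33.68 mm); the cylinder at (12.5, 0.5): section is a regular 8-gon, circumradius r=5.5 (perimeter = 2·8·5.500·sin(180°/8) = 33.68 mm); Combining (union): the 2 present regions are separate (no shared area or edge), so areas and boundary lengths simply add and each stays a separate island — boundary = 67.35 mm. So its perimeter = 67.35 mm. Layer 71 is larger (67.35 vs 33.68 mm).

layer 71 (z = 21.3 mm)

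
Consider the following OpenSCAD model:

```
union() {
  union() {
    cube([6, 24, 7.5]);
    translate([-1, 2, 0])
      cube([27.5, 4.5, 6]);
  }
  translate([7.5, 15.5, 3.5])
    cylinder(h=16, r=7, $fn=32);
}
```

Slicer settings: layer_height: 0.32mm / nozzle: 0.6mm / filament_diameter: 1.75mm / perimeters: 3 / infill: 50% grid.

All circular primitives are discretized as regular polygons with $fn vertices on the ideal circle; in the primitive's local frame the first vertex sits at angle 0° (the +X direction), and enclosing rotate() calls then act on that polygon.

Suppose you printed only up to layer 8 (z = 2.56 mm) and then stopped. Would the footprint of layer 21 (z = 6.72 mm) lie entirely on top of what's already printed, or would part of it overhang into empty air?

part overhangs

Compare the two slices. At z = 2.56: the 6×24 cube contributes its full rectangle (area 144.00 mm²); the cube at (-1, 2) (footprint 27.5×4.5) is included at this height (area 123.75 mm²); Taking the union: the regions partially overlap — summed areas 267.75 mm² minus the doubly-counted overlap 27.00 mm² gives 240.75 mm² — area = 240.75 mm²; the cylinder at (7.5, 15.5) does not reach this height (z outside [3.5, 19.5]); Combining (union): only the result so far is present, so the union is just that shape — area = 240.75 mm². At z = 6.72: the 6×24 cube contributes its full rectangle (area 144.00 mm²); the cube at (-1, 2) is not intersected at this z (z outside [0, 6]); Combining (union): only the 6×24 cube is present, so the union is just that shape — area = 144.00 mm²; the cylinder at (7.5, 15.5): section is a regular 32-gon, circumradius r=7 (area = (32/2)·7.000²·sin(360°/32) = 152.95 mm²); Taking the union: the regions partially overlap — summed areas 296.95 mm² minus the doubly-counted overlap 55.70 mm² gives 241.25 mm² — area = 241.25 mm². Checking containment: at z = 6.72 the cross-section extends beyond the z = 2.56 cross-section by about 97.25 mm².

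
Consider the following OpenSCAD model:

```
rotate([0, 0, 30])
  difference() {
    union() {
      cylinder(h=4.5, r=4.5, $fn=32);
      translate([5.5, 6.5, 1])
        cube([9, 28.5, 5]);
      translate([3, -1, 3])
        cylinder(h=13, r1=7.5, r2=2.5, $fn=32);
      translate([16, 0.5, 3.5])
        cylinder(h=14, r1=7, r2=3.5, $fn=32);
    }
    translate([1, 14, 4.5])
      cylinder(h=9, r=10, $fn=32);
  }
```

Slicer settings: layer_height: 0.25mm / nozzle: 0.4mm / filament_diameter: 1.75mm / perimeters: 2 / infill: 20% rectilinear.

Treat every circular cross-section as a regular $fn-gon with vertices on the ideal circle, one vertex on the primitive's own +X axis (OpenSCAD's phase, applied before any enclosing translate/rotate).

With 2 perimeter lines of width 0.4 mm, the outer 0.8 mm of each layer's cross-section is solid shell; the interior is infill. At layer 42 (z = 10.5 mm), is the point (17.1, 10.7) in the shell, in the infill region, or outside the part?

At z = 10.5 mm: the cylinder does not reach this height (z outside [0, 4.5]); the cube at (5.5, 6.5) is not intersected at this z (z outside [1, 6]); the cone at (3, -1) contributes a regular 32-gon of circumradius 4.615 (interpolated between r1=7.5 and r2=2.5 at t=0.577); the cone at (16, 0.5): at t=0.500 of its height the radius interpolates to r₁+(r₂−r₁)t = 5.250, giving a regular 32-gon of that circumradius; Merging all regions: the 2 present regions are separate (no shared area or edge), so areas and boundary lengths simply add and each stays a separate island — 2 connected regions; the cylinder at (1, 14): section is a regular 32-gon, circumradius r=10; Taking the first minus the rest: starting from the result so far, the r=10 cylinder at (1, 14) misses the remaining region (no effect) — 2 connected regions; (rotated 30° about Z; rotation is an isometry so areas/perimeters/island counts are preserved). Overall, the cross-section has 2 separate islands. Undo the 30° rotation: the query point maps to (20.159, 0.716) in the un-rotated model frame. The nearest boundary edge runs (21.15, 1.52)→(21.25, 0.50); distance from the point to it = 1.06 mm. (Shell/infill is judged within the island containing the point — the largest one.) The point is inside the cross-section and 1.06 mm from the nearest boundary — more than the 0.8 mm shell width (2 × 0.4), so it's in the infill interior.

infill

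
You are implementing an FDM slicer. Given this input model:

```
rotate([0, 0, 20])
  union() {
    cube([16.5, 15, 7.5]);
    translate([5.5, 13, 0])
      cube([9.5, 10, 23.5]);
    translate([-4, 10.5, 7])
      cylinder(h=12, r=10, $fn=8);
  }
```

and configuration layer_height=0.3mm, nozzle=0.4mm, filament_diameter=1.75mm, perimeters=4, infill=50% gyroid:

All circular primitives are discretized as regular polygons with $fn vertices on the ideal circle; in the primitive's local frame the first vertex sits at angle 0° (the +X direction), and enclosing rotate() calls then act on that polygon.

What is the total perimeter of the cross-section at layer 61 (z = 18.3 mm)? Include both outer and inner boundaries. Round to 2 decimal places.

At z = 18.3 mm: the cube does not reach this height (z outside [0, 7.5]); the cube at (5.5, 13) (footprint 9.5×10) is included at this height (perimeter 39.00 mm); the cylinder at (-4, 10.5): section is a regular 8-gon, circumradius r=10 (perimeter = 2·8·10.000·sin(180°/8) = 61.23 mm); Merging all regions: the 2 present regions are separate (no shared area or edge), so areas and boundary lengths simply add and each stays a separate island — boundary = 100.23 mm; (rotated 20° about Z; rotation is an isometry so areas/perimeters/island counts are preserved). Overall, the cross-section has 2 separate islands. Total boundary length (outer) = 100.23 mm.

100.23 mm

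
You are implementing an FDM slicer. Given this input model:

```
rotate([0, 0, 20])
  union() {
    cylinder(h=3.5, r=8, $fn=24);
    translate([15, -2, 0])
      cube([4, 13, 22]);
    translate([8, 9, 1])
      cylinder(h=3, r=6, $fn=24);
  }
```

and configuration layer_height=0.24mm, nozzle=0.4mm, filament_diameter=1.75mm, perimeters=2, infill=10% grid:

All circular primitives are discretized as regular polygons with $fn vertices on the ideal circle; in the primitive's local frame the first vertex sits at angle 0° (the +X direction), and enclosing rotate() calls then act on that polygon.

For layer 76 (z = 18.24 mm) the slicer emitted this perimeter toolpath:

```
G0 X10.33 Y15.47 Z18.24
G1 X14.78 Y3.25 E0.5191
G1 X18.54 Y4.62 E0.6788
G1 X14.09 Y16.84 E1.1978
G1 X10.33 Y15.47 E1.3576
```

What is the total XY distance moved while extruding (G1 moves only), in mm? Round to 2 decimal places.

34.01 mm

Sum the Euclidean lengths of each G1 segment: total = 34.01 mm.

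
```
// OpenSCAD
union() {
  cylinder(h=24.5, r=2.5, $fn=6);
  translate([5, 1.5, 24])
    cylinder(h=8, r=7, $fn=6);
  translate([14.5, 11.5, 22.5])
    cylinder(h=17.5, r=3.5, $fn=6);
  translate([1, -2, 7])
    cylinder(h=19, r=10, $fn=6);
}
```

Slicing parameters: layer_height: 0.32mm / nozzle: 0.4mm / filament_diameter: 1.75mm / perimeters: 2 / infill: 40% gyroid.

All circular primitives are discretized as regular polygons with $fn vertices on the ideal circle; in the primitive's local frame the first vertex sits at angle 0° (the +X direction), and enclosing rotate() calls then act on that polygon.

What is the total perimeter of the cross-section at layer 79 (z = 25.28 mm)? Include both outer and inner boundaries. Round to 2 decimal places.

85.06 mm

At z = 25.28 mm: the cylinder is not intersected at this z (z outside [0, 24.5]); the cylinder at (5, 1.5): section is a regular 6-gon, circumradius r=7 (perimeter = 2·6·7.000·sin(180°/6) = 42.00 mm); the cylinder at (14.5, 11.5): section is a regular 6-gon, circumradius r=3.5 (perimeter = 2·6·3.500·sin(180°/6) = 21.00 mm); the r=10 cylinder at (1, -2) contributes a regular 6-gon of circumradius 10 (perimeter = 2·6·10.000·sin(180°/6) = 60.00 mm); Merging all regions: the regions partially overlap (shared area 100.98 mm²), so the edge portions inside another operand are dropped and the merged outline is re-measured after clipping — boundary = 85.06 mm. Overall, the cross-section has 2 separate islands. Total boundary length (outer) = 85.06 mm.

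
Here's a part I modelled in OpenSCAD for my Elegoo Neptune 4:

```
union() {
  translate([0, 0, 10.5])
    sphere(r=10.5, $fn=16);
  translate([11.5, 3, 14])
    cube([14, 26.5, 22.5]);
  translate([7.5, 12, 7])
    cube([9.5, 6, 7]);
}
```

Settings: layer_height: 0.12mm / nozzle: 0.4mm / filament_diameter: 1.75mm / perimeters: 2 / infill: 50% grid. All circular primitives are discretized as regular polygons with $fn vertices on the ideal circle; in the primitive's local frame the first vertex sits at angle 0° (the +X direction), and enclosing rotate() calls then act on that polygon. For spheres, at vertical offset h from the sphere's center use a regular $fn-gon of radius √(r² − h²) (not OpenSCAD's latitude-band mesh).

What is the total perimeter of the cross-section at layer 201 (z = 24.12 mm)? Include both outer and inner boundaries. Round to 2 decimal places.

At z = 24.12 mm: the sphere is not intersected at this z (|z−center|=13.620 > r=10.5); the cube at (11.5, 3) is present — its section is the full 14×26.5 rectangle (perimeter 81.00 mm); the cube at (7.5, 12) is absent (z outside [7, 14]); Combining (union): only the 14×26.5 cube at (11.5, 3) is present, so the union is just that shape — boundary = 81.00 mm. Overall, the cross-section is a single solid region. Total boundary length (outer) = 81.00 mm.

81.00 mm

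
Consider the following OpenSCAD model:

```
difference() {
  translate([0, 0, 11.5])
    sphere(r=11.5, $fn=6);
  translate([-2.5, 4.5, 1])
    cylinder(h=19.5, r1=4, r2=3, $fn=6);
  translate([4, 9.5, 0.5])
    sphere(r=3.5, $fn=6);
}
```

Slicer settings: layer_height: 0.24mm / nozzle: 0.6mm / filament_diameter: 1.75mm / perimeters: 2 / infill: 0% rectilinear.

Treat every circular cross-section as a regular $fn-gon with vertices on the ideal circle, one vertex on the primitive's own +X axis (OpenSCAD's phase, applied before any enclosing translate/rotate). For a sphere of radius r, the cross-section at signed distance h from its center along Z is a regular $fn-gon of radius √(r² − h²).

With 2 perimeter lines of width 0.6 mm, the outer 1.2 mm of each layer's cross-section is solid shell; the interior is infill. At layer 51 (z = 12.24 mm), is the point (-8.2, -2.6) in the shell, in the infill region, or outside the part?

infill

At z = 12.24 mm: the r=11.5 sphere contributes a regular 6-gon of circumradius √(11.5²−0.74²) = 11.476; the cone at (-2.5, 4.5) contributes a regular 6-gon of circumradius 3.424 (interpolated between r1=4 and r2=3 at t=0.576); the sphere at (4, 9.5) is not intersected at this z (|z−center|=11.740 > r=3.5); Taking the first minus the rest: starting from the r=11.5 sphere, the cone at (-2.5, 4.5) lies wholly inside it (removes its full 30.45 mm² and its 20.54 mm outline becomes a hole wall) — 1 connected region with 1 hole. Overall, the cross-section is one region with 1 hole. The nearest boundary edge runs (-5.74, -9.94)→(-11.48, 0.00); distance from the point to it = 1.54 mm. The point is inside the cross-section and 1.54 mm from the nearest boundary — more than the 1.2 mm shell width (2 × 0.6), so it's in the infill interior.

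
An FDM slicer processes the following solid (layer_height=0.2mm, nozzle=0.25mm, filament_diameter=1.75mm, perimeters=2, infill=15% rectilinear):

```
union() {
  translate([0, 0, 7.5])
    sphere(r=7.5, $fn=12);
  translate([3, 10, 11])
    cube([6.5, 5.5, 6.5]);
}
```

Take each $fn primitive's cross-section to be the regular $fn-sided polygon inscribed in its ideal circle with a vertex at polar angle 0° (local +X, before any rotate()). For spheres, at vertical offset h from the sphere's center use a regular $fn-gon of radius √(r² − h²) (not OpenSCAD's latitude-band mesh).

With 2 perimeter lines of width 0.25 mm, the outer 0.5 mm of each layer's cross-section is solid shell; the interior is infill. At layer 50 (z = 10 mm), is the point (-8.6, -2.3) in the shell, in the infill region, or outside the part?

At z = 10 mm: the r=7.5 sphere contributes a regular 12-gon of circumradius √(7.5²−2.5²) = 7.071; the cube at (3, 10) is not intersected at this z (z outside [11, 17.5]); Taking the union: only the r=7.5 sphere is present, so the union is just that shape — 1 connected region. Overall, the cross-section is a single solid region. The nearest boundary edge runs (-7.07, 0.00)→(-6.12, -3.54); distance from the point to it = 2.07 mm. The point is not inside any of the regions above, so it lies outside the cross-section (2.07 mm from the nearest boundary).

outside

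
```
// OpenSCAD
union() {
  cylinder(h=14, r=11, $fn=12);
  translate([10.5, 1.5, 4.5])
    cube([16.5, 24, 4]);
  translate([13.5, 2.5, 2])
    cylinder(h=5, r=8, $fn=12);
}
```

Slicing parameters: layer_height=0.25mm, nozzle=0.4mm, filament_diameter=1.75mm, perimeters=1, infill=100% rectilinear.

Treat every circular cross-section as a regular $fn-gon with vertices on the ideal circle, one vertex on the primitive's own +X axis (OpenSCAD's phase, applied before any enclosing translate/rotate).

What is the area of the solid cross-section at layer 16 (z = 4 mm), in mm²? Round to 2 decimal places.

514.29 mm²

At z = 4 mm: the r=11 cylinder contributes a regular 12-gon of circumradius 11 (area = (12/2)·11.000²·sin(360°/12) = 363.00 mm²); the cube at (10.5, 1.5) is not intersected at this z (z outside [4.5, 8.5]); the cylinder at (13.5, 2.5): section is a regular 12-gon, circumradius r=8 (area = (12/2)·8.000²·sin(360°/12) = 192.00 mm²); Taking the union: the regions partially overlap — summed areas 555.00 mm² minus the doubly-counted overlap 40.71 mm² gives 514.29 mm² — area = 514.29 mm². Overall, the cross-section is a single solid region. Net area = 514.29 mm².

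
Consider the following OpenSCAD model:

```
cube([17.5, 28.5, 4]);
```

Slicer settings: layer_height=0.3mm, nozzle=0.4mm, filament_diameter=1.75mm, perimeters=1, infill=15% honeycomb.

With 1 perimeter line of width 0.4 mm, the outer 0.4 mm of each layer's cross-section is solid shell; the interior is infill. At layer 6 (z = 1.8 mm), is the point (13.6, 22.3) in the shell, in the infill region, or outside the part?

infill

At z = 1.8 mm: the cube (footprint 17.5×28.5) is included at this height. Overall, the cross-section is a single solid region. The nearest boundary edge runs (17.50, 0.00)→(17.50, 28.50); distance from the point to it = 3.90 mm. The point is inside the cross-section and 3.90 mm from the nearest boundary — more than the 0.4 mm shell width (1 × 0.4), so it's in the infill interior.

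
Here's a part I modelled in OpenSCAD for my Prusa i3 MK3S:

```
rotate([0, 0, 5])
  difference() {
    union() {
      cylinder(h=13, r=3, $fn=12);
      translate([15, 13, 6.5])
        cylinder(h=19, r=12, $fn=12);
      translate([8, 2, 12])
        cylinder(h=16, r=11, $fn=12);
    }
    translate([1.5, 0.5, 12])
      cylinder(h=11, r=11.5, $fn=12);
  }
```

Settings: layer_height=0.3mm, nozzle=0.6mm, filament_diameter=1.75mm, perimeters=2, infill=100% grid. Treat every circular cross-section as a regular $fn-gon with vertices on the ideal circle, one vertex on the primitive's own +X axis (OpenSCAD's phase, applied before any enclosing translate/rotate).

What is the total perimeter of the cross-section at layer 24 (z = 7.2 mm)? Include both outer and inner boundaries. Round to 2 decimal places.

93.17 mm

At z = 7.2 mm: the r=3 cylinder contributes a regular 12-gon of circumradius 3 (perimeter = 2·12·3.000·sin(180°/12) = 18.63 mm); the cylinder at (15, 13): section is a regular 12-gon, circumradius r=12 (perimeter = 2·12·12.000·sin(180°/12) = 74.54 mm); the cylinder at (8, 2) is absent (z outside [12, 28]); Taking the union: the 2 present regions are separate (no shared area or edge), so areas and boundary lengths simply add and each stays a separate island — boundary = 93.17 mm; the cylinder at (1.5, 0.5) is absent (z outside [12, 23]); Subtracting the remaining from the first: none of the subtracted shapes is present at this height, so the result so far is unchanged — boundary = 93.17 mm; (rotated 5° about Z; rotation is an isometry so areas/perimeters/island counts are preserved). Overall, the cross-section has 2 separate islands. Total boundary length (outer) = 93.17 mm.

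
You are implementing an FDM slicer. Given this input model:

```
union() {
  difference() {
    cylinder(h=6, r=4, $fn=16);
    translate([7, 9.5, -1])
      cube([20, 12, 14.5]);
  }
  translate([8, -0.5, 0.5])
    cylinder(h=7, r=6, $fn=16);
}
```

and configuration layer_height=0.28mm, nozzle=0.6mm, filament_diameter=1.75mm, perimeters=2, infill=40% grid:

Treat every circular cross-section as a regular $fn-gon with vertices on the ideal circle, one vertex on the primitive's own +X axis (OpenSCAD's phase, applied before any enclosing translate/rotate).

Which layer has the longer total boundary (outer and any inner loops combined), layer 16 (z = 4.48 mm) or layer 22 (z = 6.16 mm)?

layer 16 (z = 4.48 mm)

Layer 16 (z = 4.48): the r=4 cylinder gives a regular 16-gon of circumradius 4 (constant along its height) (perimeter = 2·16·4.000·sin(180°/16) = 24.97 mm); the cube at (7, 9.5) is present — its section is the full 20×12 rectangle (perimeter 64.00 mm); Subtracting the remaining from the first: starting from the r=4 cylinder, the 20×12 cube at (7, 9.5) misses the remaining region (no effect) — boundary = 24.97 mm; the r=6 cylinder at (8, -0.5) contributes a regular 16-gon of circumradius 6 (perimeter = 2·16·6.000·sin(180°/16) = 37.46 mm); Taking the union: the regions partially overlap (shared area 7.11 mm²), so the edge portions inside another operand are dropped and the merged outline is re-measured after clipping — boundary = 50.31 mm. So its perimeter = 50.31 mm. Layer 22 (z = 6.16): the cylinder is absent (z outside [0, 6]); the 20×12 cube at (7, 9.5) contributes its full rectangle (perimeter 64.00 mm); Subtracting the remaining from the first: the first operand is absent here, so nothing remains; the cylinder at (8, -0.5): section is a regular 16-gon, circumradius r=6 (perimeter = 2·16·6.000·sin(180°/16) = 37.46 mm); Taking the union: only the r=6 cylinder at (8, -0.5) is present, so the union is just that shape — boundary = 37.46 mm. So its perimeter = 37.46 mm. Layer 16 is larger (50.31 vs 37.46 mm).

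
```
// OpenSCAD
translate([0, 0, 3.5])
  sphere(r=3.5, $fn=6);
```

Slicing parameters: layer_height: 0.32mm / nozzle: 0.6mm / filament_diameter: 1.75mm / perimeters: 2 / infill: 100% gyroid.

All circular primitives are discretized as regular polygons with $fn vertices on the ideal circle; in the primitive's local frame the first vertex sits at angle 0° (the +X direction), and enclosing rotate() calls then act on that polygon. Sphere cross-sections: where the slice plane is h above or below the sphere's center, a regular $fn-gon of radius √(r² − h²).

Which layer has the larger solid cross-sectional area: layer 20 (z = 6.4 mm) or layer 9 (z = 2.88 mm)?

Layer 20 (z = 6.4): the r=3.5 sphere contributes a regular 6-gon of circumradius √(3.5²−2.9²) = 1.960 (area = (6/2)·1.960²·sin(360°/6) = 9.98 mm²). So its area = 9.98 mm². Layer 9 (z = 2.88): the r=3.5 sphere slices to a regular 6-gon of circumradius 3.445 (√(r²−h²) with h=0.62 from center) (area = (6/2)·3.445²·sin(360°/6) = 30.83 mm²). So its area = 30.83 mm². Layer 9 is larger (30.83 vs 9.98 mm²).

layer 9 (z = 2.88 mm)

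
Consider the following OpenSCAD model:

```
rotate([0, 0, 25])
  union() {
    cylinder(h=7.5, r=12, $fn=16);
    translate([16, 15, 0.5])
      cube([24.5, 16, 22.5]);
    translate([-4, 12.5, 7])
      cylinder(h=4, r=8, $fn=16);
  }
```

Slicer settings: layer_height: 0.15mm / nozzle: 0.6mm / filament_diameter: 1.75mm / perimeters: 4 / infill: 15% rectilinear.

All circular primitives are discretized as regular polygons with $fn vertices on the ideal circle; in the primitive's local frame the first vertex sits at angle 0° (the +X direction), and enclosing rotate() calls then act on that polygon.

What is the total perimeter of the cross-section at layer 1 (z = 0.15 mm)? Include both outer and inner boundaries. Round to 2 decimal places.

74.91 mm

At z = 0.15 mm: the r=12 cylinder contributes a regular 16-gon of circumradius 12 (perimeter = 2·16·12.000·sin(180°/16) = 74.91 mm); the cube at (16, 15) is absent (z outside [0.5, 23]); the cylinder at (-4, 12.5) is absent (z outside [7, 11]); Taking the union: only the r=12 cylinder is present, so the union is just that shape — boundary = 74.91 mm; (rotated 25° about Z; rotation is an isometry so areas/perimeters/island counts are preserved). Overall, the cross-section is a single solid region. Total boundary length (outer) = 74.91 mm.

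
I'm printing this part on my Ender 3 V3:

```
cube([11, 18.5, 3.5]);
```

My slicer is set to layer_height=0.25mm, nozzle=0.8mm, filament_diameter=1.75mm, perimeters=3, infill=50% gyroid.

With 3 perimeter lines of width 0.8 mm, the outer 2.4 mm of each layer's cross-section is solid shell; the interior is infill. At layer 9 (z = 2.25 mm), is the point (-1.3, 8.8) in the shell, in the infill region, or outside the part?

outside

At z = 2.25 mm: the 11×18.5 cube contributes its full rectangle. Overall, the cross-section is a single solid region. The nearest boundary edge runs (0.00, 18.50)→(0.00, 0.00); distance from the point to it = 1.30 mm. The point is not inside any of the regions above, so it lies outside the cross-section (1.30 mm from the nearest boundary).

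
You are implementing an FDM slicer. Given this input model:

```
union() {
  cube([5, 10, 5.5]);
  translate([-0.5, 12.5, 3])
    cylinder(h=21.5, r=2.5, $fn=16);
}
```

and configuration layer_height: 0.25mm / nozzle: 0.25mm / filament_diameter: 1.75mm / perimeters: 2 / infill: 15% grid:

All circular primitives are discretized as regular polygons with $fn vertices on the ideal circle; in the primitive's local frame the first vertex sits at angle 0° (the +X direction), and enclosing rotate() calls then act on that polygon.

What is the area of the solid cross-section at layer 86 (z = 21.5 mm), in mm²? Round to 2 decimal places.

19.13 mm²

At z = 21.5 mm: the cube does not reach this height (z outside [0, 5.5]); the r=2.5 cylinder at (-0.5, 12.5) gives a regular 16-gon of circumradius 2.5 (constant along its height) (area = (16/2)·2.500²·sin(360°/16) = 19.13 mm²); Taking the union: only the r=2.5 cylinder at (-0.5, 12.5) is present, so the union is just that shape — area = 19.13 mm². Overall, the cross-section is a single solid region. Net area = 19.13 mm².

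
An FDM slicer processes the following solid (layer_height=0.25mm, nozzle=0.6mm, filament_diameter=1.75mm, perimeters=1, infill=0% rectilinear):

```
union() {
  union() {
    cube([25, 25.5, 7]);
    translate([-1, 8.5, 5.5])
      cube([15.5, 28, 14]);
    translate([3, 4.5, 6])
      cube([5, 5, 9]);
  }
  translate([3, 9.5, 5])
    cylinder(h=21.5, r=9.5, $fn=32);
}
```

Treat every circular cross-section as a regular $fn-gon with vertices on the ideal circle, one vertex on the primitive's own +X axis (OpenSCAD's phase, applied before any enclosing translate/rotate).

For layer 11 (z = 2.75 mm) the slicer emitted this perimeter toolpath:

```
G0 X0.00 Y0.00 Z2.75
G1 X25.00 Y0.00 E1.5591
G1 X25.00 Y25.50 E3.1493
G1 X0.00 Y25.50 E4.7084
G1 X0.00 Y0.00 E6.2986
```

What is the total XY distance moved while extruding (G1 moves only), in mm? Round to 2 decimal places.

101.00 mm

Sum the Euclidean lengths of each G1 segment: total = 101.00 mm.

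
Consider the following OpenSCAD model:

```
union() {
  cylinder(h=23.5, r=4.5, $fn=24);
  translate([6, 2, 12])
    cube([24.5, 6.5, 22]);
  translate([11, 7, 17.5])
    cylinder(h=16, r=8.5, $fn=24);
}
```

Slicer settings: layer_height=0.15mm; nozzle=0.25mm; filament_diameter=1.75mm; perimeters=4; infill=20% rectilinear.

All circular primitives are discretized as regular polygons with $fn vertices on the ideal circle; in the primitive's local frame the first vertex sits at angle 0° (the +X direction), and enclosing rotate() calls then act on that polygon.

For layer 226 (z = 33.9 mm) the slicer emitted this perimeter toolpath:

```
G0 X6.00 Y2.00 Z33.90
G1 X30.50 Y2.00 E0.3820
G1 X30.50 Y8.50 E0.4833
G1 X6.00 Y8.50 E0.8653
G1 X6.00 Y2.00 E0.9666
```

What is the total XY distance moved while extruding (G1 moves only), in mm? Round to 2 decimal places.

62.00 mm

Sum the Euclidean lengths of each G1 segment: total = 62.00 mm.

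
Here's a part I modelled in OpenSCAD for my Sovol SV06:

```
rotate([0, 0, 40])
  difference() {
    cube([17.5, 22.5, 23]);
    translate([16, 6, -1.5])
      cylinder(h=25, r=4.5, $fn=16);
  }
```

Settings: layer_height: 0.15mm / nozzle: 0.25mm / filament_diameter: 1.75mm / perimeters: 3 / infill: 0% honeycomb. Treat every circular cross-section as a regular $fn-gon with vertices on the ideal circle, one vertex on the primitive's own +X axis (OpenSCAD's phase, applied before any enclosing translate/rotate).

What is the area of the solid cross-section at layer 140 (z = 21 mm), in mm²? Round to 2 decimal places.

At z = 21 mm: the cube is present — its section is the full 17.5×22.5 rectangle (area 393.75 mm²); the r=4.5 cylinder at (16, 6) contributes a regular 16-gon of circumradius 4.5 (area = (16/2)·4.500²·sin(360°/16) = 61.99 mm²); Subtracting the remaining from the first: starting from the 17.5×22.5 cube (393.75 mm²), the r=4.5 cylinder at (16, 6) partially overlaps it — only the 44.05 mm² overlap (of its 61.99 mm²) is removed, clipping the outline — area = 349.70 mm²; (whole slice rotated 40° about Z — lengths, areas and connectivity unchanged). Overall, the cross-section is a single solid region. Net area = 349.70 mm².

349.70 mm²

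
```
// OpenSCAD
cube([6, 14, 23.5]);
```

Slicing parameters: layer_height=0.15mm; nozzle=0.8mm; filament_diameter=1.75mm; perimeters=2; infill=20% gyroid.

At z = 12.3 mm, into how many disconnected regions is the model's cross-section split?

At z = 12.3 mm: the cube (footprint 6×14) is included at this height. The result has 1 disconnected region.

1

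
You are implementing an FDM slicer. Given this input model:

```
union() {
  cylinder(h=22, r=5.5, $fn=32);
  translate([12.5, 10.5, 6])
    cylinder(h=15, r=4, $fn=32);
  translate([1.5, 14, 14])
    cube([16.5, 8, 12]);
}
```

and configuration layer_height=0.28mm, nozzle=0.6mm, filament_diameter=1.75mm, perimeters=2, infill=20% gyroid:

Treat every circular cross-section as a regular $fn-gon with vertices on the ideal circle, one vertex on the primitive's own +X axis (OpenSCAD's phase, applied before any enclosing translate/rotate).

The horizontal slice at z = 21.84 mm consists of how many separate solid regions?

2

At z = 21.84 mm: the r=5.5 cylinder gives a regular 32-gon of circumradius 5.5 (constant along its height); the cylinder at (12.5, 10.5) is absent (z outside [6, 21]); the cube at (1.5, 14) (footprint 16.5×8) is included at this height; Combining (union): the 2 present regions are separate (no shared area or edge), so areas and boundary lengths simply add and each stays a separate island — 2 connected regions. The result has 2 disconnected regions.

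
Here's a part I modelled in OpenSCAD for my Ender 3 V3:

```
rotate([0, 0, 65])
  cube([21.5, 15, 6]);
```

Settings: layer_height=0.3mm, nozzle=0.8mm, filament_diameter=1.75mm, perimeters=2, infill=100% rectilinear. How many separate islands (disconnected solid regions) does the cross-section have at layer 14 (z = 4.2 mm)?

At z = 4.2 mm: the 21.5×15 cube contributes its full rectangle; (rotated 65° about Z; rotation is an isometry so areas/perimeters/island counts are preserved). Overall, the cross-section is a single solid region. Island count = 1.

1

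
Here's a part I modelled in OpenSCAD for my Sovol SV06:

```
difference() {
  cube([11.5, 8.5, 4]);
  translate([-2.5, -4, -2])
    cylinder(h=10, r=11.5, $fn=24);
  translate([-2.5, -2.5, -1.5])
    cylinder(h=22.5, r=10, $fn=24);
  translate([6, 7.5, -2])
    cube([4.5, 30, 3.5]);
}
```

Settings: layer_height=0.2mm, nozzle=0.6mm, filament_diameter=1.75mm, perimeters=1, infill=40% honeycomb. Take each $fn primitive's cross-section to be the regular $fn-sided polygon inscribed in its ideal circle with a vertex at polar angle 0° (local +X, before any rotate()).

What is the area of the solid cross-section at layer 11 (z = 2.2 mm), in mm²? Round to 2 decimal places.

At z = 2.2 mm: the cube is present — its section is the full 11.5×8.5 rectangle (area 97.75 mm²); the cylinder at (-2.5, -4): section is a regular 24-gon, circumradius r=11.5 (area = (24/2)·11.500²·sin(360°/24) = 410.75 mm²); the cylinder at (-2.5, -2.5): section is a regular 24-gon, circumradius r=10 (area = (24/2)·10.000²·sin(360°/24) = 310.58 mm²); the cube at (6, 7.5) is absent (z outside [-2, 1.5]); After the difference (first − rest): starting from the 11.5×8.5 cube (97.75 mm²), the r=11.5 cylinder at (-2.5, -4) partially overlaps it — only the 39.55 mm² overlap (of its 410.75 mm²) is removed, clipping the outline; the r=10 cylinder at (-2.5, -2.5) misses the remaining region (no effect) — area = 58.20 mm². Overall, the cross-section is a single solid region. Net area = 58.20 mm².

58.20 mm²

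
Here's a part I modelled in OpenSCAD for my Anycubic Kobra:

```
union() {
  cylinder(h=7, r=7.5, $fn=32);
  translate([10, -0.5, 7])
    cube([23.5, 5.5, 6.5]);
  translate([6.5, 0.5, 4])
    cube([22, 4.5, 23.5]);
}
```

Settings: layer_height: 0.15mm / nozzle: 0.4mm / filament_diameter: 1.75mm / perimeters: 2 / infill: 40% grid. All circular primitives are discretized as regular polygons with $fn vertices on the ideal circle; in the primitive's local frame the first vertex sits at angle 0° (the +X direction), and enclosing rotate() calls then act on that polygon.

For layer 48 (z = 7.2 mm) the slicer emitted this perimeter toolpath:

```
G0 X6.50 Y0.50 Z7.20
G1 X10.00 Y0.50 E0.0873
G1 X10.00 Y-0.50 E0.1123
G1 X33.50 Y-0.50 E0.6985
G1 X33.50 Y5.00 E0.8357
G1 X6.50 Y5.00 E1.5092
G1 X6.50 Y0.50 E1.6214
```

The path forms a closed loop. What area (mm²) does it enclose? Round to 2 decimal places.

145.00 mm²

Apply the shoelace formula to the sequence of (X, Y) vertices; enclosed area = 145.00 mm².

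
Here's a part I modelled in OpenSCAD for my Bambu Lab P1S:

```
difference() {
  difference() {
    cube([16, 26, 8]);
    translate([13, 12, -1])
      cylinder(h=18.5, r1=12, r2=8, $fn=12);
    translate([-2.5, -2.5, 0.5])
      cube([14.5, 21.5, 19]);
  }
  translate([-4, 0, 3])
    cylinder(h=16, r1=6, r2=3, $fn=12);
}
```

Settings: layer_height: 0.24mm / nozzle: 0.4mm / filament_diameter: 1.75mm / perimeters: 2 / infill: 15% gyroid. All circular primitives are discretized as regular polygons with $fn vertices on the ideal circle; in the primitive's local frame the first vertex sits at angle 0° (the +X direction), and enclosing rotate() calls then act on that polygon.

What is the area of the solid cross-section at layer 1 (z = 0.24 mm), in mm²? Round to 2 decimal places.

141.56 mm²

At z = 0.24 mm: the cube (footprint 16×26) is included at this height (area 416.00 mm²); the cone at (13, 12) contributes a regular 12-gon of circumradius 11.732 (interpolated between r1=12 and r2=8 at t=0.067) (area = (12/2)·11.732²·sin(360°/12) = 412.91 mm²); the cube at (-2.5, -2.5) does not reach this height (z outside [0.5, 19.5]); Taking the first minus the rest: starting from the 16×26 cube (416.00 mm²), the cone at (13, 12) partially overlaps it — only the 274.44 mm² overlap (of its 412.91 mm²) is removed, clipping the outline — area = 141.56 mm²; the cone at (-4, 0) is absent (z outside [3, 19]); Taking the first minus the rest: none of the subtracted shapes is present at this height, so that combined region is unchanged — area = 141.56 mm². Overall, the cross-section is a single solid region. Net area = 141.56 mm².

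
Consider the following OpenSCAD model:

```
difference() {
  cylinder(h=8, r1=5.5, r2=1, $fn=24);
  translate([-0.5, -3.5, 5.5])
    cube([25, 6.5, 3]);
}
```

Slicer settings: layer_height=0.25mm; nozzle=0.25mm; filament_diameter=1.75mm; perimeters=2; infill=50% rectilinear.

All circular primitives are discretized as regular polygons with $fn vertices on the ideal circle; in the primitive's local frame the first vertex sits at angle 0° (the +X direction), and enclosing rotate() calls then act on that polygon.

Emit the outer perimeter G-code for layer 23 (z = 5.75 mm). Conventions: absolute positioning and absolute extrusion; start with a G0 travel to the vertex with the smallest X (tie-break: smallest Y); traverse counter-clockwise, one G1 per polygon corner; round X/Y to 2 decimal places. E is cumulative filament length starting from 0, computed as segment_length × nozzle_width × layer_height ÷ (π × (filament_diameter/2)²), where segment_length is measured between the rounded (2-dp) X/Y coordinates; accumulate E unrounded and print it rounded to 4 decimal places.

At z = 5.75 mm: the cone (r1=5.5→r2=1) has section circumradius 2.266 here — a regular 24-gon; the cube at (-0.5, -3.5) (footprint 25×6.5) is included at this height; After the difference (first − rest): starting from the cone, the 25×6.5 cube at (-0.5, -3.5) partially overlaps it — only the 10.20 mm² overlap (of its 162.50 mm²) is removed, clipping the outline — 1 connected region. The outline is a single polygon with 13 vertices. Extrusion per mm of travel: 0.25 × 0.25 / (π × 0.875²) = 0.025984. Accumulating E over each segment gives final E = 0.2725.

G0 X-2.27 Y0.00 Z5.75
G1 X-2.19 Y-0.59 E0.0155
G1 X-1.96 Y-1.13 E0.0307
G1 X-1.60 Y-1.60 E0.0461
G1 X-1.13 Y-1.96 E0.0615
G1 X-0.59 Y-2.19 E0.0767
G1 X-0.50 Y-2.20 E0.0791
G1 X-0.50 Y2.20 E0.1934
G1 X-0.59 Y2.19 E0.1958
G1 X-1.13 Y1.96 E0.2110
G1 X-1.60 Y1.60 E0.2264
G1 X-1.96 Y1.13 E0.2418
G1 X-2.19 Y0.59 E0.2570
G1 X-2.27 Y0.00 E0.2725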